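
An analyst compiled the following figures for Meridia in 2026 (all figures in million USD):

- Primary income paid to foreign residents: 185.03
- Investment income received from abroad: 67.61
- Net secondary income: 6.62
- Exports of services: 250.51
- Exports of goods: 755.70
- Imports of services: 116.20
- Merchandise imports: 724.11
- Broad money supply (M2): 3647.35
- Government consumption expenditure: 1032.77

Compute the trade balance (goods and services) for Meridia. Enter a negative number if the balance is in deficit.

Goods balance = 755.70 - 724.11 = 31.59
Services balance = 250.51 - 116.20 = 134.31
Trade balance (goods + services) = 31.59 + 134.31 = 165.90

165.90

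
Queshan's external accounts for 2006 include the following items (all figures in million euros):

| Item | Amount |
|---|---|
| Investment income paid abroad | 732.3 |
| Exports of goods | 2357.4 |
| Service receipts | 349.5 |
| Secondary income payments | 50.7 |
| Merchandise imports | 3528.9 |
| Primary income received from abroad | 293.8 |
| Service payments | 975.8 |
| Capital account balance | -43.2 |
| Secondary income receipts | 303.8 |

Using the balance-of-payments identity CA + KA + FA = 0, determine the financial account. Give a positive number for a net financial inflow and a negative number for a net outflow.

2026.4

Goods balance = 2357.4 - 3528.9 = -1171.5
Services balance = 349.5 - 975.8 = -626.3
Trade balance (goods + services) = -1171.5 + (-626.3) = -1797.8
Net primary income = 293.8 - 732.3 = -438.5
Net secondary income = 303.8 - 50.7 = 253.1
Current account = -1797.8 + (-438.5) + 253.1 = -1983.2
Financial account = -(-1983.2 + (-43.2)) = 2026.4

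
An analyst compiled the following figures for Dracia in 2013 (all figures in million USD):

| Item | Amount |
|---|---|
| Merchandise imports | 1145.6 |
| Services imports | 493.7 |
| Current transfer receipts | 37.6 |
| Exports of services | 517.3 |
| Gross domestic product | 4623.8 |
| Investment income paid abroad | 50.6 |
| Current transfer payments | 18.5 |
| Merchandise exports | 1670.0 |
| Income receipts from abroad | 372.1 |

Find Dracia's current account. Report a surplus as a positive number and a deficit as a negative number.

888.6

Goods balance = 1670.0 - 1145.6 = 524.4
Services balance = 517.3 - 493.7 = 23.6
Trade balance (goods + services) = 524.4 + 23.6 = 548.0
Net primary income = 372.1 - 50.6 = 321.5
Net secondary income = 37.6 - 18.5 = 19.1
Current account = 548.0 + 321.5 + 19.1 = 888.6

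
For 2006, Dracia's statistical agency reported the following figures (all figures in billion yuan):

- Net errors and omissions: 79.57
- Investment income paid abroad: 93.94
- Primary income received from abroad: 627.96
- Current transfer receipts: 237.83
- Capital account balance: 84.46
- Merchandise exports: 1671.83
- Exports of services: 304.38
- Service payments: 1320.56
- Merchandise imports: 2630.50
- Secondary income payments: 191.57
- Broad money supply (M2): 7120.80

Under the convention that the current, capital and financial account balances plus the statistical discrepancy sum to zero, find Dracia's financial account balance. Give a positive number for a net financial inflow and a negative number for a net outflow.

1230.54

Goods balance = 1671.83 - 2630.50 = -958.67
Services balance = 304.38 - 1320.56 = -1016.18
Trade balance (goods + services) = -958.67 + (-1016.18) = -1974.85
Net primary income = 627.96 - 93.94 = 534.02
Net secondary income = 237.83 - 191.57 = 46.26
Current account = -1974.85 + 534.02 + 46.26 = -1394.57
Financial account = -(-1394.57 + 84.46 + 79.57) = 1230.54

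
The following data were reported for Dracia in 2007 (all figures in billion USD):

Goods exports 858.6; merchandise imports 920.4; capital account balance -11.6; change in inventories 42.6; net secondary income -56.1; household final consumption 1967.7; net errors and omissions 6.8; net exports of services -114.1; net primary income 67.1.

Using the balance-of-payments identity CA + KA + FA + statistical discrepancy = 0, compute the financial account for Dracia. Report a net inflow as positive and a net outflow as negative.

169.7

Goods balance = 858.6 - 920.4 = -61.8
Services balance = -114.1
Trade balance (goods + services) = -61.8 + (-114.1) = -175.9
Net primary income = 67.1
Net secondary income = -56.1
Current account = -175.9 + 67.1 + (-56.1) = -164.9
Financial account = -(-164.9 + (-11.6) + 6.8) = 169.7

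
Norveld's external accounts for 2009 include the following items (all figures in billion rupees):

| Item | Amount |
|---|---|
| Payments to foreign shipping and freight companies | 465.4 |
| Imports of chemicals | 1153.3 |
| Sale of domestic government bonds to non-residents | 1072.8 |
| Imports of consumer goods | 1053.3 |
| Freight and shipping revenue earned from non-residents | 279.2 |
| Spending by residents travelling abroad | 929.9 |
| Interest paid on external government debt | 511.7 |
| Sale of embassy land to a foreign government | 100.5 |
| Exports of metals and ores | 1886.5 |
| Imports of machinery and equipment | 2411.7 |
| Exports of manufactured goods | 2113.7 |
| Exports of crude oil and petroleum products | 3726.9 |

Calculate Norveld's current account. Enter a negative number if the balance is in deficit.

Goods: -1153.3 - 2411.7 - 1053.3 + 1886.5 + 2113.7 + 3726.9 = 3108.8
Services: -929.9 - 465.4 + 279.2 = -1116.1
Primary income: -511.7
Current account = 3108.8 + (-1116.1) + (-511.7) = 1481.0
(Excluded from the current account — financial account: sale of domestic government bonds to non-residents 1072.8; capital account: sale of embassy land to a foreign government 100.5.)

1481.0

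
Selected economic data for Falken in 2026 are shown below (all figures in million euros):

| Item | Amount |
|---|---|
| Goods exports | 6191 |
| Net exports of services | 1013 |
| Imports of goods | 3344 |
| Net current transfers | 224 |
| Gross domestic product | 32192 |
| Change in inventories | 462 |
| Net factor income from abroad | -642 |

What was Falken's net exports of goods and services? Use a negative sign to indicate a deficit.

Goods balance = 6191 - 3344 = 2847
Services balance = 1013
Trade balance (goods + services) = 2847 + 1013 = 3860

3860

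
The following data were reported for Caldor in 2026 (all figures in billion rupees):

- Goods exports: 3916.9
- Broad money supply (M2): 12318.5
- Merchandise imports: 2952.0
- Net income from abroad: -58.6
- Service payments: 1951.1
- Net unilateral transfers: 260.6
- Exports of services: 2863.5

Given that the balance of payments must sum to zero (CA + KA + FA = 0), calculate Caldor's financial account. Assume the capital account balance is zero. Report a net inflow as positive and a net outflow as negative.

Goods balance = 3916.9 - 2952.0 = 964.9
Services balance = 2863.5 - 1951.1 = 912.4
Trade balance (goods + services) = 964.9 + 912.4 = 1877.3
Net primary income = -58.6
Net secondary income = 260.6
Current account = 1877.3 + (-58.6) + 260.6 = 2079.3
Financial account = -(2079.3) = -2079.3

-2079.3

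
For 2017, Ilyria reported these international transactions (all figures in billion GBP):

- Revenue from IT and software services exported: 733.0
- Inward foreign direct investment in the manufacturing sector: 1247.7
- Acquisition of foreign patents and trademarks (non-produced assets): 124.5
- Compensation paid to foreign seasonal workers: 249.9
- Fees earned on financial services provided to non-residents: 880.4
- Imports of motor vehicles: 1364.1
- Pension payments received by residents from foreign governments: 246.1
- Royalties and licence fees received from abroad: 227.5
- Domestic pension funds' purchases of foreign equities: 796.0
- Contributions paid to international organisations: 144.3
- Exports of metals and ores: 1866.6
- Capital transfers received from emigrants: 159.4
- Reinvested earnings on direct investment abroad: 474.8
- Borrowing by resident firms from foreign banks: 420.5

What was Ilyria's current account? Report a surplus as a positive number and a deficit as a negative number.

Goods: -1364.1 + 1866.6 = 502.5
Services: 227.5 + 733.0 + 880.4 = 1840.9
Primary income: 474.8 - 249.9 = 224.9
Secondary income: -144.3 + 246.1 = 101.8
Current account = 502.5 + 1840.9 + 224.9 + 101.8 = 2670.1
(Excluded from the current account — financial account: inward foreign direct investment in the manufacturing sector 1247.7, domestic pension funds' purchases of foreign equities 796.0, borrowing by resident firms from foreign banks 420.5; capital account: acquisition of foreign patents and trademarks (non-produced assets) 124.5, capital transfers received from emigrants 159.4.)

2670.1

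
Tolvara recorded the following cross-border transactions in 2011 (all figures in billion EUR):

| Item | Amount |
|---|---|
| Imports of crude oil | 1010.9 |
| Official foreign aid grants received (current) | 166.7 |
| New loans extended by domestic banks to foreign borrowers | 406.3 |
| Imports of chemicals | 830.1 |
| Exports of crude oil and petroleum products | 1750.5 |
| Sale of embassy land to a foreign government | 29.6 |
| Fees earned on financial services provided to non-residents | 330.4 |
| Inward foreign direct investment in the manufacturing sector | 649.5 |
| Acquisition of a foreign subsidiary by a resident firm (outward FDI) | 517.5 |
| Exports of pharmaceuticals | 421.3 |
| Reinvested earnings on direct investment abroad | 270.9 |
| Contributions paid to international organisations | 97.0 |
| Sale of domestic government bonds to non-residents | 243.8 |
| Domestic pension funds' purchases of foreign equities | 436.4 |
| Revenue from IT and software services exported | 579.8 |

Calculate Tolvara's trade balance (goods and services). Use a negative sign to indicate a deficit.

Goods: 421.3 - 1010.9 + 1750.5 - 830.1 = 330.8
Services: 330.4 + 579.8 = 910.2
Trade balance = 330.8 + 910.2 = 1241.0
(Excluded from the trade balance — secondary income: official foreign aid grants received (current) 166.7, contributions paid to international organisations 97.0; financial account: new loans extended by domestic banks to foreign borrowers 406.3, inward foreign direct investment in the manufacturing sector 649.5, acquisition of a foreign subsidiary by a resident firm (outward FDI) 517.5, sale of domestic government bonds to non-residents 243.8, domestic pension funds' purchases of foreign equities 436.4; capital account: sale of embassy land to a foreign government 29.6; primary income: reinvested earnings on direct investment abroad 270.9.)

1241.0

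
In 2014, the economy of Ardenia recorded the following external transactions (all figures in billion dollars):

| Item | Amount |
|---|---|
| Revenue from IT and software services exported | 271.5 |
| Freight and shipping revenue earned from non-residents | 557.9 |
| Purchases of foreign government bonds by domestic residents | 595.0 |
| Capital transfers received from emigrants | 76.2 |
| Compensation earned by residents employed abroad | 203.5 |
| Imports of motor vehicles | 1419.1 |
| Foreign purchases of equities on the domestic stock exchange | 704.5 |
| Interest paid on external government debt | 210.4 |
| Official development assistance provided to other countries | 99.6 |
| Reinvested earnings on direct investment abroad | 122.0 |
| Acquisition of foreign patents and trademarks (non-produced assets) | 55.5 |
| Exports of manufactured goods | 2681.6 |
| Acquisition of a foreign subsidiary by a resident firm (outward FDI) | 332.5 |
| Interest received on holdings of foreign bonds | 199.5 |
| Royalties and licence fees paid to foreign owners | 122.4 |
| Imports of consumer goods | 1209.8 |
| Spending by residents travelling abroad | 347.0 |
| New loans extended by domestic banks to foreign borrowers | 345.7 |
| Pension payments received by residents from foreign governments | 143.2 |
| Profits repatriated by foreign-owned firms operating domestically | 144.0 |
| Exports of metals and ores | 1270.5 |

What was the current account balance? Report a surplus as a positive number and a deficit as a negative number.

Goods: -1209.8 - 1419.1 + 2681.6 + 1270.5 = 1323.2
Services: 557.9 - 347.0 + 271.5 - 122.4 = 360.0
Primary income: -144.0 - 210.4 + 203.5 + 199.5 + 122.0 = 170.6
Secondary income: -99.6 + 143.2 = 43.6
Current account = 1323.2 + 360.0 + 170.6 + 43.6 = 1897.4
(Excluded from the current account — financial account: purchases of foreign government bonds by domestic residents 595.0, foreign purchases of equities on the domestic stock exchange 704.5, acquisition of a foreign subsidiary by a resident firm (outward FDI) 332.5, new loans extended by domestic banks to foreign borrowers 345.7; capital account: capital transfers received from emigrants 76.2, acquisition of foreign patents and trademarks (non-produced assets) 55.5.)

1897.4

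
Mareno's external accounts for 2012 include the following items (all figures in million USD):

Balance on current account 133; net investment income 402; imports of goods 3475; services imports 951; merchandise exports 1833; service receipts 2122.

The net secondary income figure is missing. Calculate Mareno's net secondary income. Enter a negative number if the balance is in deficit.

202

Current account = goods balance + services balance + net primary income + net secondary income
Sum of the known components = -69
Net secondary income = CA - (known components) = 133 - (-69) = 202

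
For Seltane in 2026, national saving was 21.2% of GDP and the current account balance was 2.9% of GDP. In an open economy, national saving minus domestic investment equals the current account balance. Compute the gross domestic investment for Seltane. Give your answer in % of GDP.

18.3

S - I = CA (net lending to the rest of the world).
I = S - CA = 21.2 - 2.9 = 18.3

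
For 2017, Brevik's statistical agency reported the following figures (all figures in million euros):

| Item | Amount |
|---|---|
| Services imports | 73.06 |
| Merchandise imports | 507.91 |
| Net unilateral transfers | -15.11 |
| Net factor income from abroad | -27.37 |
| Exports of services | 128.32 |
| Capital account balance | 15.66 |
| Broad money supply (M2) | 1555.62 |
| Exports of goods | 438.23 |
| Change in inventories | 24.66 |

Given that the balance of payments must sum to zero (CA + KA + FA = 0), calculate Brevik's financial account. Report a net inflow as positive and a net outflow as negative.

41.24

Goods balance = 438.23 - 507.91 = -69.68
Services balance = 128.32 - 73.06 = 55.26
Trade balance (goods + services) = -69.68 + 55.26 = -14.42
Net primary income = -27.37
Net secondary income = -15.11
Current account = -14.42 + (-27.37) + (-15.11) = -56.90
Financial account = -(-56.90 + 15.66) = 41.24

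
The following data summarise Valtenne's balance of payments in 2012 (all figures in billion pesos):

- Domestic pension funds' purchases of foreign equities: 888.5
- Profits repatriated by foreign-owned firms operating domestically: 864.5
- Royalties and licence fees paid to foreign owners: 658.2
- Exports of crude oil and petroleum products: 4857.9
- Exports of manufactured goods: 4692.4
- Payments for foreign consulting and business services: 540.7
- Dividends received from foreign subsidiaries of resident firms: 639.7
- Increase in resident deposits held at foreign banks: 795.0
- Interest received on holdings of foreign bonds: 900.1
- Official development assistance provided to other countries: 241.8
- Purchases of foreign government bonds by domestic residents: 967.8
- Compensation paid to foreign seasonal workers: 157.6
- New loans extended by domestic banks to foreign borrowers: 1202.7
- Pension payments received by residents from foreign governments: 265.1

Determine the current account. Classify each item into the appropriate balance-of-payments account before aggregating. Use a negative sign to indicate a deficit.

8892.4

Goods: 4857.9 + 4692.4 = 9550.3
Services: -658.2 - 540.7 = -1198.9
Primary income: 900.1 - 864.5 + 639.7 - 157.6 = 517.7
Secondary income: 265.1 - 241.8 = 23.3
Current account = 9550.3 + (-1198.9) + 517.7 + 23.3 = 8892.4
(Excluded from the current account — financial account: domestic pension funds' purchases of foreign equities 888.5, increase in resident deposits held at foreign banks 795.0, purchases of foreign government bonds by domestic residents 967.8, new loans extended by domestic banks to foreign borrowers 1202.7.)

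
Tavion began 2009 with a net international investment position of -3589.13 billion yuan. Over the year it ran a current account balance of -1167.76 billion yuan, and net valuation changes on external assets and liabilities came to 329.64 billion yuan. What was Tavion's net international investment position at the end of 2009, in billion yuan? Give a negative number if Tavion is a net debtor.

-4427.25

Change in NIIP = current account + net valuation change = -1167.76 + 329.64 = -838.12
End-of-year NIIP = -3589.13 + (-838.12) = -4427.25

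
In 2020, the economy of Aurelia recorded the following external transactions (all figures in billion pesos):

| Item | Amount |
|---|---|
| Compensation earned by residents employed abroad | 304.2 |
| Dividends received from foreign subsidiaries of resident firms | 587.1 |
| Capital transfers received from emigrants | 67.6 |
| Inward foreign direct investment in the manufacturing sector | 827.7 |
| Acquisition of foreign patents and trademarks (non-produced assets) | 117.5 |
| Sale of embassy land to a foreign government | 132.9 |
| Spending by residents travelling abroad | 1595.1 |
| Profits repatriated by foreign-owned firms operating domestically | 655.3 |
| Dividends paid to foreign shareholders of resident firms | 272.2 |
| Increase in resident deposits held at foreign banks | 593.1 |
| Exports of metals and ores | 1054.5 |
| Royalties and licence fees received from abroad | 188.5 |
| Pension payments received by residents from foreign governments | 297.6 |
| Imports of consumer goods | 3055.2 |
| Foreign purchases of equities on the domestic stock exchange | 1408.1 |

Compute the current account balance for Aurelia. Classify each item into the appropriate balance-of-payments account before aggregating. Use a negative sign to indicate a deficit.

-3145.9

Goods: -3055.2 + 1054.5 = -2000.7
Services: 188.5 - 1595.1 = -1406.6
Primary income: -655.3 + 587.1 + 304.2 - 272.2 = -36.2
Secondary income: 297.6
Current account = (-2000.7) + (-1406.6) + (-36.2) + 297.6 = -3145.9
(Excluded from the current account — capital account: capital transfers received from emigrants 67.6, acquisition of foreign patents and trademarks (non-produced assets) 117.5, sale of embassy land to a foreign government 132.9; financial account: inward foreign direct investment in the manufacturing sector 827.7, increase in resident deposits held at foreign banks 593.1, foreign purchases of equities on the domestic stock exchange 1408.1.)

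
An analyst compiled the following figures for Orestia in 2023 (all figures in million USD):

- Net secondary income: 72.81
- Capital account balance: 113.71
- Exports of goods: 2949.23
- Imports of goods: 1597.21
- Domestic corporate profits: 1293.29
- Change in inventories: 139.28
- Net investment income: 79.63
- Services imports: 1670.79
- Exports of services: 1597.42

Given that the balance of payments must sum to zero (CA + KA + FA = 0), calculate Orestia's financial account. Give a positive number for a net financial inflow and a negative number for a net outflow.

Goods balance = 2949.23 - 1597.21 = 1352.02
Services balance = 1597.42 - 1670.79 = -73.37
Trade balance (goods + services) = 1352.02 + (-73.37) = 1278.65
Net primary income = 79.63
Net secondary income = 72.81
Current account = 1278.65 + 79.63 + 72.81 = 1431.09
Financial account = -(1431.09 + 113.71) = -1544.80

-1544.80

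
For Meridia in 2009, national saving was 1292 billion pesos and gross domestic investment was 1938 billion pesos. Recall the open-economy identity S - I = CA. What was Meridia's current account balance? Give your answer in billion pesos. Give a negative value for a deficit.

-646

S - I = CA (net lending to the rest of the world).
CA = S - I = 1292 - 1938 = -646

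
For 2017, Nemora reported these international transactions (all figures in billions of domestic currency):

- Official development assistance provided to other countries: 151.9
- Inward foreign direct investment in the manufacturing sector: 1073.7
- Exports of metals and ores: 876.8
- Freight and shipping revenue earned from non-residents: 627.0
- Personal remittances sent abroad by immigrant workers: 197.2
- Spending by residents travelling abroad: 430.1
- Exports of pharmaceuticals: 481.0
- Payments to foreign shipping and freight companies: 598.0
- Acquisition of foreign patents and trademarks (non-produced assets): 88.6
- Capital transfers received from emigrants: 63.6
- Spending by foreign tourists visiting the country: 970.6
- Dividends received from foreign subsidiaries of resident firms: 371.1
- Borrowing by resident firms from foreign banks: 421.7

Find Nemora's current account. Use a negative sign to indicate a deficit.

1949.3

Goods: 481.0 + 876.8 = 1357.8
Services: 627.0 - 598.0 - 430.1 + 970.6 = 569.5
Primary income: 371.1
Secondary income: -197.2 - 151.9 = -349.1
Current account = 1357.8 + 569.5 + 371.1 + (-349.1) = 1949.3
(Excluded from the current account — financial account: inward foreign direct investment in the manufacturing sector 1073.7, borrowing by resident firms from foreign banks 421.7; capital account: acquisition of foreign patents and trademarks (non-produced assets) 88.6, capital transfers received from emigrants 63.6.)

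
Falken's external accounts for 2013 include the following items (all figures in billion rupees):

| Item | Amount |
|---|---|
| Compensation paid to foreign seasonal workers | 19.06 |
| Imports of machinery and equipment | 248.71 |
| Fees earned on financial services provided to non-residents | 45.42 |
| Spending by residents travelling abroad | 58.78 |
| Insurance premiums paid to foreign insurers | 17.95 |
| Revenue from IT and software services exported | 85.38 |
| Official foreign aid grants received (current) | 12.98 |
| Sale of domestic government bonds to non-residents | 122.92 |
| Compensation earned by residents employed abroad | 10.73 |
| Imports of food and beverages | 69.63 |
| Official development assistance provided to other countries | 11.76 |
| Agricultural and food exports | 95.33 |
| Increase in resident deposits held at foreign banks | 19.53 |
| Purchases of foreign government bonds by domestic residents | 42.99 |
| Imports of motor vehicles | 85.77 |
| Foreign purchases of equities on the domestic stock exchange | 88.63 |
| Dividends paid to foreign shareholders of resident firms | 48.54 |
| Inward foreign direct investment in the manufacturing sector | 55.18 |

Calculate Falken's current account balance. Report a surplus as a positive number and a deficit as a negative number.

-310.36

Goods: -85.77 - 248.71 + 95.33 - 69.63 = -308.78
Services: 45.42 - 58.78 + 85.38 - 17.95 = 54.07
Primary income: -48.54 + 10.73 - 19.06 = -56.87
Secondary income: 12.98 - 11.76 = 1.22
Current account = (-308.78) + 54.07 + (-56.87) + 1.22 = -310.36
(Excluded from the current account — financial account: sale of domestic government bonds to non-residents 122.92, increase in resident deposits held at foreign banks 19.53, purchases of foreign government bonds by domestic residents 42.99, foreign purchases of equities on the domestic stock exchange 88.63, inward foreign direct investment in the manufacturing sector 55.18.)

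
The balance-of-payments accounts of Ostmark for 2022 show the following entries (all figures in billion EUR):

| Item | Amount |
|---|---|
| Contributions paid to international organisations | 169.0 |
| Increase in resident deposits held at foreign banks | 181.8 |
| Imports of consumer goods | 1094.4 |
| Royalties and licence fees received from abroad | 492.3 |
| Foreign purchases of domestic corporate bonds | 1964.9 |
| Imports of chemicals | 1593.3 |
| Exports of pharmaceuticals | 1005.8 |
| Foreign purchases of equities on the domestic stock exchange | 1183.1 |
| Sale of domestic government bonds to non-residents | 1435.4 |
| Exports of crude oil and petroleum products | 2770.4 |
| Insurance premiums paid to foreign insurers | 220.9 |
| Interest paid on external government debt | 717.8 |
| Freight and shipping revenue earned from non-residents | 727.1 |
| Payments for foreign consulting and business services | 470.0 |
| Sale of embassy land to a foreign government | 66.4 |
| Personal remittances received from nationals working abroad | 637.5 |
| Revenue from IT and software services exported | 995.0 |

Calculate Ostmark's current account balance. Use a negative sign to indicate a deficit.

Goods: -1094.4 + 1005.8 - 1593.3 + 2770.4 = 1088.5
Services: -470.0 + 995.0 - 220.9 + 492.3 + 727.1 = 1523.5
Primary income: -717.8
Secondary income: 637.5 - 169.0 = 468.5
Current account = 1088.5 + 1523.5 + (-717.8) + 468.5 = 2362.7
(Excluded from the current account — financial account: increase in resident deposits held at foreign banks 181.8, foreign purchases of domestic corporate bonds 1964.9, foreign purchases of equities on the domestic stock exchange 1183.1, sale of domestic government bonds to non-residents 1435.4; capital account: sale of embassy land to a foreign government 66.4.)

2362.7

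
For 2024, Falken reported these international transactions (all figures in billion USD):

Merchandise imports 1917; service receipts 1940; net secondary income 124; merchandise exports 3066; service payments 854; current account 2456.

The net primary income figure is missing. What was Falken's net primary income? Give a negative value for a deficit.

Current account = goods balance + services balance + net primary income + net secondary income
Sum of the known components = 2359
Net primary income = CA - (known components) = 2456 - 2359 = 97

97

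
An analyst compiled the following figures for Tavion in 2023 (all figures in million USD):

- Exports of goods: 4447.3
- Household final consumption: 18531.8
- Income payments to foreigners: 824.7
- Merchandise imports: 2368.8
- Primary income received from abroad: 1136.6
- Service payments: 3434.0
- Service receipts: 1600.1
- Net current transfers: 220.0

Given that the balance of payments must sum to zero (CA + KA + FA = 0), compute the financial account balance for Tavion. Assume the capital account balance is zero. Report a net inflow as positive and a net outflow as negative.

-776.5

Goods balance = 4447.3 - 2368.8 = 2078.5
Services balance = 1600.1 - 3434.0 = -1833.9
Trade balance (goods + services) = 2078.5 + (-1833.9) = 244.6
Net primary income = 1136.6 - 824.7 = 311.9
Net secondary income = 220.0
Current account = 244.6 + 311.9 + 220.0 = 776.5
Financial account = -(776.5) = -776.5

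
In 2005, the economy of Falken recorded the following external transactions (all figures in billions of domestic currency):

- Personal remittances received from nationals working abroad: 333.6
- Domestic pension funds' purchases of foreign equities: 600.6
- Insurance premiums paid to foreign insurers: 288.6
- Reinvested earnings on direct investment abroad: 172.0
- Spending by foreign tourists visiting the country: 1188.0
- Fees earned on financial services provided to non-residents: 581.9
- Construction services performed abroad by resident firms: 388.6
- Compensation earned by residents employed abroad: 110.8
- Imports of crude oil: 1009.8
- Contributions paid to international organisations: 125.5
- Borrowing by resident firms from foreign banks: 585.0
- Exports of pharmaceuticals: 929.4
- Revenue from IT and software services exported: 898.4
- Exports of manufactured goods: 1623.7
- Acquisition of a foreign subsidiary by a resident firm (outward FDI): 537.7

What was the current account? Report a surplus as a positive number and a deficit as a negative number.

4802.5

Goods: 929.4 - 1009.8 + 1623.7 = 1543.3
Services: 898.4 + 388.6 + 581.9 + 1188.0 - 288.6 = 2768.3
Primary income: 110.8 + 172.0 = 282.8
Secondary income: -125.5 + 333.6 = 208.1
Current account = 1543.3 + 2768.3 + 282.8 + 208.1 = 4802.5
(Excluded from the current account — financial account: domestic pension funds' purchases of foreign equities 600.6, borrowing by resident firms from foreign banks 585.0, acquisition of a foreign subsidiary by a resident firm (outward FDI) 537.7.)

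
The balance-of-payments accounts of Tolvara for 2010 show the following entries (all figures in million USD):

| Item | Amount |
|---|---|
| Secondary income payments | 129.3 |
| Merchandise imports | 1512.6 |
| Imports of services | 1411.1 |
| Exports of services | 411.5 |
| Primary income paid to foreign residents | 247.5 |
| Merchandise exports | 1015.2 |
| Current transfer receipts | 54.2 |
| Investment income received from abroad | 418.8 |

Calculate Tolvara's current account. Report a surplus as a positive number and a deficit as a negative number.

-1400.8

Goods balance = 1015.2 - 1512.6 = -497.4
Services balance = 411.5 - 1411.1 = -999.6
Trade balance (goods + services) = -497.4 + (-999.6) = -1497.0
Net primary income = 418.8 - 247.5 = 171.3
Net secondary income = 54.2 - 129.3 = -75.1
Current account = -1497.0 + 171.3 + (-75.1) = -1400.8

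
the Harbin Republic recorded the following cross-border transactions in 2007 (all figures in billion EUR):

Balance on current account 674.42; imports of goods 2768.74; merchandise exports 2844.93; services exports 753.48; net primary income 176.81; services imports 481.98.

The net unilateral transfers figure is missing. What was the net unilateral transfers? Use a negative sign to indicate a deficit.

Current account = goods balance + services balance + net primary income + net secondary income
Sum of the known components = 524.50
Net unilateral transfers = CA - (known components) = 674.42 - 524.50 = 149.92

149.92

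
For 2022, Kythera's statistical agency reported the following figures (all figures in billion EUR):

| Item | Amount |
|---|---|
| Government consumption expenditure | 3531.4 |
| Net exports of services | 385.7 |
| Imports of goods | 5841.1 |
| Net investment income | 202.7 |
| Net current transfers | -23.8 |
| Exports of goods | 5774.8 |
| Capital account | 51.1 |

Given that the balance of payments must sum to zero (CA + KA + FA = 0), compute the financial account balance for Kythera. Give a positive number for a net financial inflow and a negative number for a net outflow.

Goods balance = 5774.8 - 5841.1 = -66.3
Services balance = 385.7
Trade balance (goods + services) = -66.3 + 385.7 = 319.4
Net primary income = 202.7
Net secondary income = -23.8
Current account = 319.4 + 202.7 + (-23.8) = 498.3
Financial account = -(498.3 + 51.1) = -549.4

-549.4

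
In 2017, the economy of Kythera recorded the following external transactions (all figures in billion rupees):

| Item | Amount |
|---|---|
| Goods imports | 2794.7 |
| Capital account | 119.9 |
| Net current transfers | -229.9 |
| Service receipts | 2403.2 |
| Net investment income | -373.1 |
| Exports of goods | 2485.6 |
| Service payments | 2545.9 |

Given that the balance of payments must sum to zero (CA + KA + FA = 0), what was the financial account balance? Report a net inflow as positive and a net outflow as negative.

934.9

Goods balance = 2485.6 - 2794.7 = -309.1
Services balance = 2403.2 - 2545.9 = -142.7
Trade balance (goods + services) = -309.1 + (-142.7) = -451.8
Net primary income = -373.1
Net secondary income = -229.9
Current account = -451.8 + (-373.1) + (-229.9) = -1054.8
Financial account = -(-1054.8 + 119.9) = 934.9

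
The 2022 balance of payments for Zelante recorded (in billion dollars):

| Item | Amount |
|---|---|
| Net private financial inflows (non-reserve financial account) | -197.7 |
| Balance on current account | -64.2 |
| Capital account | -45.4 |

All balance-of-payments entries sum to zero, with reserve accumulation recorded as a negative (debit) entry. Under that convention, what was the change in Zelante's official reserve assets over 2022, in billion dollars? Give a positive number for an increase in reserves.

-307.3

Official reserve transactions balance = -((-64.2) + (-45.4) + (-197.7)) = 307.3
An accumulation of reserves is recorded as a debit (negative entry), so the change in the stock of reserves is the negative of that balance.
Change in official reserves = -(307.3) = -307.3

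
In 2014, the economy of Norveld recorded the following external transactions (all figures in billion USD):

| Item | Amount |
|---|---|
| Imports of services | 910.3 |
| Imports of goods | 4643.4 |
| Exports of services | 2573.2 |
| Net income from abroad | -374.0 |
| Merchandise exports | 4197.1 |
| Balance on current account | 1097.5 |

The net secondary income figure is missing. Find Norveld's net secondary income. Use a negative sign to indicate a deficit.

Current account = goods balance + services balance + net primary income + net secondary income
Sum of the known components = 842.6
Net secondary income = CA - (known components) = 1097.5 - 842.6 = 254.9

254.9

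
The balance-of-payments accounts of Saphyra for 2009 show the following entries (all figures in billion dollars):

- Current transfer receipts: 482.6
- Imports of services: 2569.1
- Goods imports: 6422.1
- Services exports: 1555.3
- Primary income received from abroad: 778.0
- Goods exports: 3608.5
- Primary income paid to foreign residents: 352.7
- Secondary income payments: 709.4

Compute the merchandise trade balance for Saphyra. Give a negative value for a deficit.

-2813.6

Goods balance = 3608.5 - 6422.1 = -2813.6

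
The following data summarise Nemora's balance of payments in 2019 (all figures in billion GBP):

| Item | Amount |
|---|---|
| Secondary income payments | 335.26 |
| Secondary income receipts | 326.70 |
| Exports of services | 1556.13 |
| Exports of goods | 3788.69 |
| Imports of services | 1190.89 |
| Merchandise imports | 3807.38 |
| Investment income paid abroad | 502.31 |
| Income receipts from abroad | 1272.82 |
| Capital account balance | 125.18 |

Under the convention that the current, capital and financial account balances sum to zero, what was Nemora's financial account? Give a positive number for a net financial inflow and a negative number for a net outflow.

-1233.68

Goods balance = 3788.69 - 3807.38 = -18.69
Services balance = 1556.13 - 1190.89 = 365.24
Trade balance (goods + services) = -18.69 + 365.24 = 346.55
Net primary income = 1272.82 - 502.31 = 770.51
Net secondary income = 326.70 - 335.26 = -8.56
Current account = 346.55 + 770.51 + (-8.56) = 1108.50
Financial account = -(1108.50 + 125.18) = -1233.68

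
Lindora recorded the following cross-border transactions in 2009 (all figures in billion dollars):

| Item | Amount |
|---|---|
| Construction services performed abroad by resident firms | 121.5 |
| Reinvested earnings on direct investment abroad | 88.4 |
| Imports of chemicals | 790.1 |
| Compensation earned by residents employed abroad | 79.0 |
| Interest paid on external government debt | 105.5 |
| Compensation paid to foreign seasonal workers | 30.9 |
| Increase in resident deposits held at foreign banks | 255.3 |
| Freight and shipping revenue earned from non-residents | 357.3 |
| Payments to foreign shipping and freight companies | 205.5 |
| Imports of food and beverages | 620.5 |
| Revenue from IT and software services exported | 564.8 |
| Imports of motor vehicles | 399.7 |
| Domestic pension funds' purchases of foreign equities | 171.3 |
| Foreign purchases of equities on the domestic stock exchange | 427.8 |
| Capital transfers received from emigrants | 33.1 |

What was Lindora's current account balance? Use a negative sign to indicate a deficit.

-941.2

Goods: -399.7 - 620.5 - 790.1 = -1810.3
Services: 357.3 - 205.5 + 121.5 + 564.8 = 838.1
Primary income: -105.5 + 79.0 - 30.9 + 88.4 = 31.0
Current account = (-1810.3) + 838.1 + 31.0 = -941.2
(Excluded from the current account — financial account: increase in resident deposits held at foreign banks 255.3, domestic pension funds' purchases of foreign equities 171.3, foreign purchases of equities on the domestic stock exchange 427.8; capital account: capital transfers received from emigrants 33.1.)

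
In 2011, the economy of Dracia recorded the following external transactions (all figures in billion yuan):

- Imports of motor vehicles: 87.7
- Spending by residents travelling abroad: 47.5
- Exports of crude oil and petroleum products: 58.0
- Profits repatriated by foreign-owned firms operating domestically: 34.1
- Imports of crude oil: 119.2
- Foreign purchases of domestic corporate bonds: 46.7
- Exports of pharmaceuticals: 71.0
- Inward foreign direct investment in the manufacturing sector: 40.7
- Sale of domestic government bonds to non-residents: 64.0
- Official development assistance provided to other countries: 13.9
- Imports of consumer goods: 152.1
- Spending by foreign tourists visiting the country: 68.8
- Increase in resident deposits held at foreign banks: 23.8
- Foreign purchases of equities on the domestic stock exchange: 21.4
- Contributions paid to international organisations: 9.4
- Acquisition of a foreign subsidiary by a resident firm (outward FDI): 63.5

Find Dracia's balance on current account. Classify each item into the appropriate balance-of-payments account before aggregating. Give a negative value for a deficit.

Goods: -152.1 - 87.7 + 71.0 - 119.2 + 58.0 = -230.0
Services: 68.8 - 47.5 = 21.3
Primary income: -34.1
Secondary income: -13.9 - 9.4 = -23.3
Current account = (-230.0) + 21.3 + (-34.1) + (-23.3) = -266.1
(Excluded from the current account — financial account: foreign purchases of domestic corporate bonds 46.7, inward foreign direct investment in the manufacturing sector 40.7, sale of domestic government bonds to non-residents 64.0, increase in resident deposits held at foreign banks 23.8, foreign purchases of equities on the domestic stock exchange 21.4, acquisition of a foreign subsidiary by a resident firm (outward FDI) 63.5.)

-266.1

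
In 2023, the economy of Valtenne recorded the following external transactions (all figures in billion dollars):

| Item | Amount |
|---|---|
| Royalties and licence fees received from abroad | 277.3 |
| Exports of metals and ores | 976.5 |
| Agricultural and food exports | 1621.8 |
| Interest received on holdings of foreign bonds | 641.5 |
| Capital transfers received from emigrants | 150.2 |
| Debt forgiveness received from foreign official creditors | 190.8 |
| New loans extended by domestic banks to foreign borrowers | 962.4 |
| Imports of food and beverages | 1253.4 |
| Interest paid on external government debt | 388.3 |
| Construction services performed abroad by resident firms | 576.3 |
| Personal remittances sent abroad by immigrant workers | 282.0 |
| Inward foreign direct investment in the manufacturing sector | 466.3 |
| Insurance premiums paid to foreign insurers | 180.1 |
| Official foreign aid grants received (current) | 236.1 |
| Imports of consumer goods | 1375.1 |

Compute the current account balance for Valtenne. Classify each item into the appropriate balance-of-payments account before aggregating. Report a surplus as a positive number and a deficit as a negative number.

Goods: -1375.1 - 1253.4 + 1621.8 + 976.5 = -30.2
Services: -180.1 + 277.3 + 576.3 = 673.5
Primary income: 641.5 - 388.3 = 253.2
Secondary income: 236.1 - 282.0 = -45.9
Current account = (-30.2) + 673.5 + 253.2 + (-45.9) = 850.6
(Excluded from the current account — capital account: capital transfers received from emigrants 150.2, debt forgiveness received from foreign official creditors 190.8; financial account: new loans extended by domestic banks to foreign borrowers 962.4, inward foreign direct investment in the manufacturing sector 466.3.)

850.6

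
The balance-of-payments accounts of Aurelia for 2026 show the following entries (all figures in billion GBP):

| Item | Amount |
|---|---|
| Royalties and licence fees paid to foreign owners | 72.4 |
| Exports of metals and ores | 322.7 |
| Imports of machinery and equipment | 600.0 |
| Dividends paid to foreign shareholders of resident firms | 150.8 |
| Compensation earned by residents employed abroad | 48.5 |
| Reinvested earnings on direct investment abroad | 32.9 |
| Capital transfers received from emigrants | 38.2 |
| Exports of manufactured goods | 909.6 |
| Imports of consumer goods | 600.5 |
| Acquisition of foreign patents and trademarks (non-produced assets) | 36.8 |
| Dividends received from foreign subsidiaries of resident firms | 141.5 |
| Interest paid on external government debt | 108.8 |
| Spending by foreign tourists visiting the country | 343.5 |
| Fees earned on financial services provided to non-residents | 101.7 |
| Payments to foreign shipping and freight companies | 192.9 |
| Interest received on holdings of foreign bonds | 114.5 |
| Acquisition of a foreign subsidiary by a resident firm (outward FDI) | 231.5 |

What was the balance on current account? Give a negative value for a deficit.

289.5

Goods: 322.7 - 600.5 + 909.6 - 600.0 = 31.8
Services: -72.4 + 101.7 + 343.5 - 192.9 = 179.9
Primary income: 114.5 + 141.5 + 32.9 - 150.8 - 108.8 + 48.5 = 77.8
Current account = 31.8 + 179.9 + 77.8 = 289.5
(Excluded from the current account — capital account: capital transfers received from emigrants 38.2, acquisition of foreign patents and trademarks (non-produced assets) 36.8; financial account: acquisition of a foreign subsidiary by a resident firm (outward FDI) 231.5.)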